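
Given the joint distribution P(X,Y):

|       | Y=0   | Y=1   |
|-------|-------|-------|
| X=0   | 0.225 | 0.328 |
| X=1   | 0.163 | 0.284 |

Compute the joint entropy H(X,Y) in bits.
1.9540 bits

H(X,Y) = -Σ_{x,y} P(x,y) log₂ P(x,y). Per-cell terms -P(x,y)·log₂P(x,y):
  X=0: 0.48420, 0.52750
  X=1: 0.42658, 0.51575
Sum of the 4 terms: H(X,Y) = 1.9540 bits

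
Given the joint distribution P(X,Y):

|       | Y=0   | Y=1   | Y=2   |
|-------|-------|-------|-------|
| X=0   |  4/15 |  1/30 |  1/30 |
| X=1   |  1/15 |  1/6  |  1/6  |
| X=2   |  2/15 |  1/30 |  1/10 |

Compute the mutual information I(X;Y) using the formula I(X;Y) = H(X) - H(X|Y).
0.2486 bits

I(X;Y) = H(X) - H(X|Y)

Marginal of X (row sums):
  P(X=0) = 4/15 + 1/30 + 1/30 = 1/3
  P(X=1) = 1/15 + 1/6 + 1/6 = 2/5
  P(X=2) = 2/15 + 1/30 + 1/10 = 4/15
H(X) = -[(1/3)·log₂(1/3) + (2/5)·log₂(2/5) + (4/15)·log₂(4/15)]
  = 0.5283 + 0.5288 + 0.5085 = 1.5656 bits

Marginal of Y (column sums):
  P(Y=0) = 4/15 + 1/15 + 2/15 = 7/15
  P(Y=1) = 1/30 + 1/6 + 1/30 = 7/30
  P(Y=2) = 1/30 + 1/6 + 1/10 = 3/10
H(X|Y) = Σ_y P(y)·H(X|Y=y):
  Y=0: P(Y=0) = 7/15, P(X|Y=0) = (4/7, 1/7, 2/7) → H(X|Y=0) = 1.3788
  Y=1: P(Y=1) = 7/30, P(X|Y=1) = (1/7, 5/7, 1/7) → H(X|Y=1) = 1.1488
  Y=2: P(Y=2) = 3/10, P(X|Y=2) = (1/9, 5/9, 1/3) → H(X|Y=2) = 1.3516
H(X|Y) = (7/15)·1.3788 + (7/30)·1.1488 + (3/10)·1.3516 = 1.3170 bits

I(X;Y) = H(X) - H(X|Y) = 1.5656 - 1.3170 = 0.2486 bits

Cross-check via I(X;Y) = H(X) + H(Y) - H(X,Y): computing H(Y) from the column sums and H(X,Y) from the 9 cells in the same way gives H(Y) = 1.5241 bits and H(X,Y) = 2.8411 bits, so
I(X;Y) = 1.5656 + 1.5241 - 2.8411 = 0.2486 bits ✓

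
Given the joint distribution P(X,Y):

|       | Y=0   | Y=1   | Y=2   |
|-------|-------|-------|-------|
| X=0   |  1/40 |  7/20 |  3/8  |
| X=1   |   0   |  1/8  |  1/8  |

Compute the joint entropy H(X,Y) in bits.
1.9438 bits

H(X,Y) = -Σ_{x,y} P(x,y) log₂ P(x,y). Per-cell terms -P(x,y)·log₂P(x,y):
  X=0: 0.13305, 0.53010, 0.53064
  X=1: 0.00000, 0.37500, 0.37500
  (cells with P = 0 contribute 0)
Sum of the 6 terms: H(X,Y) = 1.9438 bits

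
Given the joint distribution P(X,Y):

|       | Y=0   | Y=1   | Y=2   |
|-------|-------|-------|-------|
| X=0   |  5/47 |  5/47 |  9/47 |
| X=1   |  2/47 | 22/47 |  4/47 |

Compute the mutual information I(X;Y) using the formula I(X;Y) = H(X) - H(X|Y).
0.2014 bits

I(X;Y) = H(X) - H(X|Y)

Marginal of X (row sums):
  P(X=0) = 5/47 + 5/47 + 9/47 = 19/47
  P(X=1) = 2/47 + 22/47 + 4/47 = 28/47
H(X) = -[(19/47)·log₂(19/47) + (28/47)·log₂(28/47)]
  = 0.5282 + 0.4452 = 0.9734 bits

Marginal of Y (column sums):
  P(Y=0) = 5/47 + 2/47 = 7/47
  P(Y=1) = 5/47 + 22/47 = 27/47
  P(Y=2) = 9/47 + 4/47 = 13/47
H(X|Y) = Σ_y P(y)·H(X|Y=y):
  Y=0: P(Y=0) = 7/47, P(X|Y=0) = (5/7, 2/7) → H(X|Y=0) = 0.8631
  Y=1: P(Y=1) = 27/47, P(X|Y=1) = (5/27, 22/27) → H(X|Y=1) = 0.6913
  Y=2: P(Y=2) = 13/47, P(X|Y=2) = (9/13, 4/13) → H(X|Y=2) = 0.8905
H(X|Y) = (7/47)·0.8631 + (27/47)·0.6913 + (13/47)·0.8905 = 0.7720 bits

I(X;Y) = H(X) - H(X|Y) = 0.9734 - 0.7720 = 0.2014 bits

Cross-check via I(X;Y) = H(X) + H(Y) - H(X,Y): computing H(Y) from the column sums and H(X,Y) from the 6 cells in the same way gives H(Y) = 1.3814 bits and H(X,Y) = 2.1534 bits, so
I(X;Y) = 0.9734 + 1.3814 - 2.1534 = 0.2014 bits ✓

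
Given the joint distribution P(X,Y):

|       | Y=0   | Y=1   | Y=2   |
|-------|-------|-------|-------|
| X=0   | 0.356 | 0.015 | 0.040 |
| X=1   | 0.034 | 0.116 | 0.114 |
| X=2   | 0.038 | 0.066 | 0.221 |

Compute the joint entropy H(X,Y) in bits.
2.6100 bits

H(X,Y) = -Σ_{x,y} P(x,y) log₂ P(x,y). Per-cell terms -P(x,y)·log₂P(x,y):
  X=0: 0.53046, 0.09088, 0.18575
  X=1: 0.16586, 0.36051, 0.35715
  X=2: 0.17928, 0.25881, 0.48131
Sum of the 9 terms: H(X,Y) = 2.6100 bits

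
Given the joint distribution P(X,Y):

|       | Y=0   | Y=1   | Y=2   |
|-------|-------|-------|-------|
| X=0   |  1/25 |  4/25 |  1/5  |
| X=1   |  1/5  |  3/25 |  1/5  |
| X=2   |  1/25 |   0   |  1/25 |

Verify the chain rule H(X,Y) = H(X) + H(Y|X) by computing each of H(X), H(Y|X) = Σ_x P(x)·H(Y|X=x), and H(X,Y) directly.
H(X) = 1.3109 bits, H(Y|X) = 1.4296 bits, H(X,Y) = 2.7405 bits

Marginal of X (row sums):
  P(X=0) = 1/25 + 4/25 + 1/5 = 2/5
  P(X=1) = 1/5 + 3/25 + 1/5 = 13/25
  P(X=2) = 1/25 + 0 + 1/25 = 2/25
H(X) = -[(2/5)·log₂(2/5) + (13/25)·log₂(13/25) + (2/25)·log₂(2/25)]
  = 0.52877 + 0.49058 + 0.29151 = 1.3109 bits

H(Y|X) = Σ_x P(x)·H(Y|X=x):
  X=0: P(X=0) = 2/5, P(Y|X=0) = (1/10, 2/5, 1/2) → H(Y|X=0) = 1.36096
  X=1: P(X=1) = 13/25, P(Y|X=1) = (5/13, 3/13, 5/13) → H(Y|X=1) = 1.54858
  X=2: P(X=2) = 2/25, P(Y|X=2) = (1/2, 0, 1/2) → H(Y|X=2) = 1.00000
H(Y|X) = (2/5)·1.36096 + (13/25)·1.54858 + (2/25)·1.00000 = 1.4296 bits

H(X,Y) = -Σ_{x,y} P(x,y) log₂ P(x,y). Per-cell terms -P(x,y)·log₂P(x,y):
  X=0: 0.18575, 0.42302, 0.46439
  X=1: 0.46439, 0.36707, 0.46439
  X=2: 0.18575, 0.00000, 0.18575
  (cells with P = 0 contribute 0)
Sum of the 9 terms: H(X,Y) = 2.7405 bits

Chain rule check:
  H(X) + H(Y|X) = 1.3109 + 1.4296 = 2.7405 bits
  H(X,Y) = 2.7405 bits
✓ Chain rule verified.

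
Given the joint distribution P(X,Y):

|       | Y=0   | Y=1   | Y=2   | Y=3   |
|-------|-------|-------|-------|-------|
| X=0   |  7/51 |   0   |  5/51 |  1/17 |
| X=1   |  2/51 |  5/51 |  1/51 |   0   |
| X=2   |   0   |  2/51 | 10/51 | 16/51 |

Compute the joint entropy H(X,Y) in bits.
2.7539 bits

H(X,Y) = -Σ_{x,y} P(x,y) log₂ P(x,y). Per-cell terms -P(x,y)·log₂P(x,y):
  X=0: 0.39324, 0.00000, 0.32848, 0.24044
  X=1: 0.18323, 0.32848, 0.11122, 0.00000
  X=2: 0.00000, 0.18323, 0.46088, 0.52468
  (cells with P = 0 contribute 0)
Sum of the 12 terms: H(X,Y) = 2.7539 bits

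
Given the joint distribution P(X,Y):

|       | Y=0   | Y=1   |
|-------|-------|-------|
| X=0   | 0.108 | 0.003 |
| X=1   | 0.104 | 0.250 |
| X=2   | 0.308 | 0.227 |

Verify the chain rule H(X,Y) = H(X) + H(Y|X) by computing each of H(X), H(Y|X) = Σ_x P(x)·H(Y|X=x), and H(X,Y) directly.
H(X) = 1.3652 bits, H(Y|X) = 0.8553 bits, H(X,Y) = 2.2204 bits

Marginal of X (row sums):
  P(X=0) = 0.108 + 0.003 = 0.111
  P(X=1) = 0.104 + 0.250 = 0.354
  P(X=2) = 0.308 + 0.227 = 0.535
H(X) = -[0.111·log₂(0.111) + 0.354·log₂(0.354) + 0.535·log₂(0.535)]
  = 0.3520 + 0.5304 + 0.4828 = 1.3652 bits

H(Y|X) = Σ_x P(x)·H(Y|X=x):
  X=0: P(X=0) = 0.111, P(Y|X=0) = (36/37, 1/37) → H(Y|X=0) = 0.1793
  X=1: P(X=1) = 0.354, P(Y|X=1) = (52/177, 125/177) → H(Y|X=1) = 0.8736
  X=2: P(X=2) = 0.535, P(Y|X=2) = (308/535, 227/535) → H(Y|X=2) = 0.9834
H(Y|X) = 0.111·0.1793 + 0.354·0.8736 + 0.535·0.9834 = 0.8553 bits

H(X,Y) = -Σ_{x,y} P(x,y) log₂ P(x,y). Per-cell terms -P(x,y)·log₂P(x,y):
  X=0: 0.3468, 0.0251
  X=1: 0.3396, 0.5000
  X=2: 0.5233, 0.4856
Sum of the 6 terms: H(X,Y) = 2.2204 bits

Chain rule check:
  H(X) + H(Y|X) = 1.3652 + 0.8553 = 2.2205 bits
  H(X,Y) = 2.2204 bits
✓ Chain rule verified (Δ = 0.0001 is 4-dp rounding noise: each of the three values was rounded independently).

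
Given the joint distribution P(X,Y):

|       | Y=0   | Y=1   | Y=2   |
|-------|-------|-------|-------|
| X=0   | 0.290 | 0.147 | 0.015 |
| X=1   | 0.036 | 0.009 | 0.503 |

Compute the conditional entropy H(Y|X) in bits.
0.7545 bits

H(Y|X) = H(X,Y) - H(X)

H(X,Y) = -Σ_{x,y} P(x,y) log₂ P(x,y). Per-cell terms -P(x,y)·log₂P(x,y):
  X=0: 0.517904, 0.406618, 0.090883
  X=1: 0.172651, 0.061163, 0.498659
Sum of the 6 terms: H(X,Y) = 1.74788 bits

Marginal of X (row sums):
  P(X=0) = 0.290 + 0.147 + 0.015 = 0.452
  P(X=1) = 0.036 + 0.009 + 0.503 = 0.548
H(X) = -[0.452·log₂(0.452) + 0.548·log₂(0.548)]
  = 0.517814 + 0.475528 = 0.99334 bits

H(Y|X) = H(X,Y) - H(X) = 1.74788 - 0.99334 = 0.7545 bits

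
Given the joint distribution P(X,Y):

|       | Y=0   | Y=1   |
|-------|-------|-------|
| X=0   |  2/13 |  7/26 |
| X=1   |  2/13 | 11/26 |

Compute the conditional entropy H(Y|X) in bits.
0.8828 bits

H(Y|X) = H(X,Y) - H(X)

H(X,Y) = -Σ_{x,y} P(x,y) log₂ P(x,y). Per-cell terms -P(x,y)·log₂P(x,y):
  X=0: 0.41545, 0.50968
  X=1: 0.41545, 0.52504
Sum of the 4 terms: H(X,Y) = 1.86562 bits

Marginal of X (row sums):
  P(X=0) = 2/13 + 7/26 = 11/26
  P(X=1) = 2/13 + 11/26 = 15/26
H(X) = -[(11/26)·log₂(11/26) + (15/26)·log₂(15/26)]
  = 0.52504 + 0.45782 = 0.98286 bits

H(Y|X) = H(X,Y) - H(X) = 1.86562 - 0.98286 = 0.8828 bits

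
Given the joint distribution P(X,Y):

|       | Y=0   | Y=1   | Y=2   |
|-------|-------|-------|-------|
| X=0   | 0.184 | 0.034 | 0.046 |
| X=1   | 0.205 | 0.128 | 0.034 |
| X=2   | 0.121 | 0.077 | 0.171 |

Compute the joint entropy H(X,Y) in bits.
2.9229 bits

H(X,Y) = -Σ_{x,y} P(x,y) log₂ P(x,y). Per-cell terms -P(x,y)·log₂P(x,y):
  X=0: 0.44937, 0.16586, 0.20434
  X=1: 0.46869, 0.37962, 0.16586
  X=2: 0.36868, 0.28482, 0.43570
Sum of the 9 terms: H(X,Y) = 2.9229 bits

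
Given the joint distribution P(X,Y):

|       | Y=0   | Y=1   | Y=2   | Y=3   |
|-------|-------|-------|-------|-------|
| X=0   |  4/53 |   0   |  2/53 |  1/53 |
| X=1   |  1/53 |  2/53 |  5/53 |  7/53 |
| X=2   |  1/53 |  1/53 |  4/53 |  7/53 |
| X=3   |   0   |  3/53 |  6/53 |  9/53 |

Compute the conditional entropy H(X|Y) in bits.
1.7139 bits

H(X|Y) = H(X,Y) - H(Y)

H(X,Y) = -Σ_{x,y} P(x,y) log₂ P(x,y). Per-cell terms -P(x,y)·log₂P(x,y):
  X=0: 0.28135, 0.00000, 0.17841, 0.10807
  X=1: 0.10807, 0.17841, 0.32132, 0.38574
  X=2: 0.10807, 0.10807, 0.28135, 0.38574
  X=3: 0.00000, 0.23451, 0.35581, 0.43438
  (cells with P = 0 contribute 0)
Sum of the 16 terms: H(X,Y) = 3.4693 bits

Marginal of Y (column sums):
  P(Y=0) = 4/53 + 1/53 + 1/53 + 0 = 6/53
  P(Y=1) = 0 + 2/53 + 1/53 + 3/53 = 6/53
  P(Y=2) = 2/53 + 5/53 + 4/53 + 6/53 = 17/53
  P(Y=3) = 1/53 + 7/53 + 7/53 + 9/53 = 24/53
H(Y) = -[(6/53)·log₂(6/53) + (6/53)·log₂(6/53) + (17/53)·log₂(17/53) + (24/53)·log₂(24/53)]
  = 0.35581 + 0.35581 + 0.52618 + 0.51757 = 1.7554 bits

H(X|Y) = H(X,Y) - H(Y) = 3.4693 - 1.7554 = 1.7139 bits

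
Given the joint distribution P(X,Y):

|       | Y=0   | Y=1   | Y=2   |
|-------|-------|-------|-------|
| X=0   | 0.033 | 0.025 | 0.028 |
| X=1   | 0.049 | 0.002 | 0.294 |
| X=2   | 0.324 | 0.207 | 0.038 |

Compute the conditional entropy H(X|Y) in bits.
0.8178 bits

H(X|Y) = H(X,Y) - H(Y)

H(X,Y) = -Σ_{x,y} P(x,y) log₂ P(x,y). Per-cell terms -P(x,y)·log₂P(x,y):
  X=0: 0.16241, 0.13305, 0.14444
  X=1: 0.21320, 0.01793, 0.51924
  X=2: 0.52680, 0.47037, 0.17928
Sum of the 9 terms: H(X,Y) = 2.3667 bits

Marginal of Y (column sums):
  P(Y=0) = 0.033 + 0.049 + 0.324 = 0.406
  P(Y=1) = 0.025 + 0.002 + 0.207 = 0.234
  P(Y=2) = 0.028 + 0.294 + 0.038 = 0.360
H(Y) = -[0.406·log₂(0.406) + 0.234·log₂(0.234) + 0.360·log₂(0.360)]
  = 0.52798 + 0.49033 + 0.53062 = 1.5489 bits

H(X|Y) = H(X,Y) - H(Y) = 2.3667 - 1.5489 = 0.8178 bits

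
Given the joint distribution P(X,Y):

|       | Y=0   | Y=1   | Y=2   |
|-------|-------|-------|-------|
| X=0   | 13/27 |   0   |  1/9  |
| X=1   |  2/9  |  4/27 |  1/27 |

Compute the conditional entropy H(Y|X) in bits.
0.9512 bits

H(Y|X) = H(X,Y) - H(X)

H(X,Y) = -Σ_{x,y} P(x,y) log₂ P(x,y). Per-cell terms -P(x,y)·log₂P(x,y):
  X=0: 0.507697, 0.000000, 0.352214
  X=1: 0.482206, 0.408131, 0.176107
  (cells with P = 0 contribute 0)
Sum of the 6 terms: H(X,Y) = 1.926355 bits

Marginal of X (row sums):
  P(X=0) = 13/27 + 0 + 1/9 = 16/27
  P(X=1) = 2/9 + 4/27 + 1/27 = 11/27
H(X) = -[(16/27)·log₂(16/27) + (11/27)·log₂(11/27)]
  = 0.447341 + 0.527778 = 0.975119 bits

H(Y|X) = H(X,Y) - H(X) = 1.926355 - 0.975119 = 0.9512 bits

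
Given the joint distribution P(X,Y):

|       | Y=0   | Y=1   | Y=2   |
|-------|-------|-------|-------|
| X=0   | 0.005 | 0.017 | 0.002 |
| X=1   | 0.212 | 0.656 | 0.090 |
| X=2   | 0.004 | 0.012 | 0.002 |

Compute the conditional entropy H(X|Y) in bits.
0.2927 bits

H(X|Y) = H(X,Y) - H(Y)

H(X,Y) = -Σ_{x,y} P(x,y) log₂ P(x,y). Per-cell terms -P(x,y)·log₂P(x,y):
  X=0: 0.038219, 0.099931, 0.017932
  X=1: 0.474427, 0.399000, 0.312654
  X=2: 0.031863, 0.076570, 0.017932
Sum of the 9 terms: H(X,Y) = 1.46853 bits

Marginal of Y (column sums):
  P(Y=0) = 0.005 + 0.212 + 0.004 = 0.221
  P(Y=1) = 0.017 + 0.656 + 0.012 = 0.685
  P(Y=2) = 0.002 + 0.090 + 0.002 = 0.094
H(Y) = -[0.221·log₂(0.221) + 0.685·log₂(0.685) + 0.094·log₂(0.094)]
  = 0.481312 + 0.373890 + 0.320652 = 1.17585 bits

H(X|Y) = H(X,Y) - H(Y) = 1.46853 - 1.17585 = 0.2927 bits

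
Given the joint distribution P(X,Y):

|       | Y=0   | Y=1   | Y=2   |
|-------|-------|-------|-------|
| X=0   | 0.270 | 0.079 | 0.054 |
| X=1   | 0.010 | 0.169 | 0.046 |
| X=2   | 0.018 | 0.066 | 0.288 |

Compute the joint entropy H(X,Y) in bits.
2.6113 bits

H(X,Y) = -Σ_{x,y} P(x,y) log₂ P(x,y). Per-cell terms -P(x,y)·log₂P(x,y):
  X=0: 0.51002, 0.28930, 0.22739
  X=1: 0.06644, 0.43347, 0.20434
  X=2: 0.10433, 0.25881, 0.51721
Sum of the 9 terms: H(X,Y) = 2.6113 bits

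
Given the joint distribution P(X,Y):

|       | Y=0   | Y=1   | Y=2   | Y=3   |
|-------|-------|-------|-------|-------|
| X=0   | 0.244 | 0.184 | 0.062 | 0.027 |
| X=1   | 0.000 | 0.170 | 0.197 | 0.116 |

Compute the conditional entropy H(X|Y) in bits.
0.6592 bits

H(X|Y) = H(X,Y) - H(Y)

H(X,Y) = -Σ_{x,y} P(x,y) log₂ P(x,y). Per-cell terms -P(x,y)·log₂P(x,y):
  X=0: 0.496551, 0.449369, 0.248718, 0.140694
  X=1: 0.000000, 0.434587, 0.461715, 0.360505
  (cells with P = 0 contribute 0)
Sum of the 8 terms: H(X,Y) = 2.59214 bits

Marginal of Y (column sums):
  P(Y=0) = 0.244 + 0.000 = 0.244
  P(Y=1) = 0.184 + 0.170 = 0.354
  P(Y=2) = 0.062 + 0.197 = 0.259
  P(Y=3) = 0.027 + 0.116 = 0.143
H(Y) = -[0.244·log₂(0.244) + 0.354·log₂(0.354) + 0.259·log₂(0.259) + 0.143·log₂(0.143)]
  = 0.496551 + 0.530355 + 0.504785 + 0.401246 = 1.93294 bits

H(X|Y) = H(X,Y) - H(Y) = 2.59214 - 1.93294 = 0.6592 bits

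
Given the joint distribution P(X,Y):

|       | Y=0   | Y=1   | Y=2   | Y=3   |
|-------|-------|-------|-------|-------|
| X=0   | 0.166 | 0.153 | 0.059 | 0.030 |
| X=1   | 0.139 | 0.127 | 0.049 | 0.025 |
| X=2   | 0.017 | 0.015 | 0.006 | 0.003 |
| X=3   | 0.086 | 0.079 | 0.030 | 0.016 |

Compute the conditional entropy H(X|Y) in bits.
1.7194 bits

H(X|Y) = H(X,Y) - H(Y)

H(X,Y) = -Σ_{x,y} P(x,y) log₂ P(x,y). Per-cell terms -P(x,y)·log₂P(x,y):
  X=0: 0.43006, 0.41438, 0.24091, 0.15177
  X=1: 0.39571, 0.37809, 0.21320, 0.13305
  X=2: 0.09993, 0.09088, 0.04428, 0.02514
  X=3: 0.30440, 0.28930, 0.15177, 0.09545
Sum of the 16 terms: H(X,Y) = 3.4583 bits

Marginal of Y (column sums):
  P(Y=0) = 0.166 + 0.139 + 0.017 + 0.086 = 0.408
  P(Y=1) = 0.153 + 0.127 + 0.015 + 0.079 = 0.374
  P(Y=2) = 0.059 + 0.049 + 0.006 + 0.030 = 0.144
  P(Y=3) = 0.030 + 0.025 + 0.003 + 0.016 = 0.074
H(Y) = -[0.408·log₂(0.408) + 0.374·log₂(0.374) + 0.144·log₂(0.144) + 0.074·log₂(0.074)]
  = 0.52769 + 0.53066 + 0.40260 + 0.27797 = 1.7389 bits

H(X|Y) = H(X,Y) - H(Y) = 3.4583 - 1.7389 = 1.7194 bits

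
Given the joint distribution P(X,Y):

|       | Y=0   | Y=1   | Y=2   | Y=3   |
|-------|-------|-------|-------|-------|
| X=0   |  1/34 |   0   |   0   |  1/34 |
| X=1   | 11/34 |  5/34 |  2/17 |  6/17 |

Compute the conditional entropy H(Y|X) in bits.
1.8034 bits

H(Y|X) = H(X,Y) - H(X)

H(X,Y) = -Σ_{x,y} P(x,y) log₂ P(x,y). Per-cell terms -P(x,y)·log₂P(x,y):
  X=0: 0.14963, 0.00000, 0.00000, 0.14963
  X=1: 0.52672, 0.40670, 0.36323, 0.53029
  (cells with P = 0 contribute 0)
Sum of the 8 terms: H(X,Y) = 2.1262 bits

Marginal of X (row sums):
  P(X=0) = 1/34 + 0 + 0 + 1/34 = 1/17
  P(X=1) = 11/34 + 5/34 + 2/17 + 6/17 = 16/17
H(X) = -[(1/17)·log₂(1/17) + (16/17)·log₂(16/17)]
  = 0.24044 + 0.08232 = 0.3228 bits

H(Y|X) = H(X,Y) - H(X) = 2.1262 - 0.3228 = 1.8034 bits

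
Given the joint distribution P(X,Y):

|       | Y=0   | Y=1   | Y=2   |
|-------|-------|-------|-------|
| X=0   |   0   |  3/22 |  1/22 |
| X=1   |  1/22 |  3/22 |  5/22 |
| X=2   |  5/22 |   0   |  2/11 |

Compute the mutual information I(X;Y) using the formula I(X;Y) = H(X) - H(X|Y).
0.4336 bits

I(X;Y) = H(X) - H(X|Y)

Marginal of X (row sums):
  P(X=0) = 0 + 3/22 + 1/22 = 2/11
  P(X=1) = 1/22 + 3/22 + 5/22 = 9/22
  P(X=2) = 5/22 + 0 + 2/11 = 9/22
H(X) = -[(2/11)·log₂(2/11) + (9/22)·log₂(9/22) + (9/22)·log₂(9/22)]
  = 0.4472 + 0.5275 + 0.5275 = 1.5022 bits

Marginal of Y (column sums):
  P(Y=0) = 0 + 1/22 + 5/22 = 3/11
  P(Y=1) = 3/22 + 3/22 + 0 = 3/11
  P(Y=2) = 1/22 + 5/22 + 2/11 = 5/11
H(X|Y) = Σ_y P(y)·H(X|Y=y):
  Y=0: P(Y=0) = 3/11, P(X|Y=0) = (0, 1/6, 5/6) → H(X|Y=0) = 0.6500
  Y=1: P(Y=1) = 3/11, P(X|Y=1) = (1/2, 1/2, 0) → H(X|Y=1) = 1.0000
  Y=2: P(Y=2) = 5/11, P(X|Y=2) = (1/10, 1/2, 2/5) → H(X|Y=2) = 1.3610
H(X|Y) = (3/11)·0.6500 + (3/11)·1.0000 + (5/11)·1.3610 = 1.0686 bits

I(X;Y) = H(X) - H(X|Y) = 1.5022 - 1.0686 = 0.4336 bits

Cross-check via I(X;Y) = H(X) + H(Y) - H(X,Y): computing H(Y) from the column sums and H(X,Y) from the 9 cells in the same way gives H(Y) = 1.5395 bits and H(X,Y) = 2.6081 bits, so
I(X;Y) = 1.5022 + 1.5395 - 2.6081 = 0.4336 bits ✓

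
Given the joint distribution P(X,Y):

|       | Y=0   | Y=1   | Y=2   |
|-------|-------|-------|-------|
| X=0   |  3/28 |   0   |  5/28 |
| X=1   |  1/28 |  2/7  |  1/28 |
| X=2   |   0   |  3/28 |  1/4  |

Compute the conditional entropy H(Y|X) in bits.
0.9167 bits

H(Y|X) = H(X,Y) - H(X)

H(X,Y) = -Σ_{x,y} P(x,y) log₂ P(x,y). Per-cell terms -P(x,y)·log₂P(x,y):
  X=0: 0.34526, 0.00000, 0.44383
  X=1: 0.17169, 0.51639, 0.17169
  X=2: 0.00000, 0.34526, 0.50000
  (cells with P = 0 contribute 0)
Sum of the 9 terms: H(X,Y) = 2.4941 bits

Marginal of X (row sums):
  P(X=0) = 3/28 + 0 + 5/28 = 2/7
  P(X=1) = 1/28 + 2/7 + 1/28 = 5/14
  P(X=2) = 0 + 3/28 + 1/4 = 5/14
H(X) = -[(2/7)·log₂(2/7) + (5/14)·log₂(5/14) + (5/14)·log₂(5/14)]
  = 0.51639 + 0.53051 + 0.53051 = 1.5774 bits

H(Y|X) = H(X,Y) - H(X) = 2.4941 - 1.5774 = 0.9167 bits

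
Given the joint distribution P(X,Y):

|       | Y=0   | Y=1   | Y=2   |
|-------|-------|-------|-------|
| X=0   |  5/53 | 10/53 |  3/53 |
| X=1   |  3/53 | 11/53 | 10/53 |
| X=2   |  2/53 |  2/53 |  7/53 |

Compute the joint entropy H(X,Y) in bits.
2.9116 bits

H(X,Y) = -Σ_{x,y} P(x,y) log₂ P(x,y). Per-cell terms -P(x,y)·log₂P(x,y):
  X=0: 0.3213, 0.4540, 0.2345
  X=1: 0.2345, 0.4708, 0.4540
  X=2: 0.1784, 0.1784, 0.3857
Sum of the 9 terms: H(X,Y) = 2.9116 bits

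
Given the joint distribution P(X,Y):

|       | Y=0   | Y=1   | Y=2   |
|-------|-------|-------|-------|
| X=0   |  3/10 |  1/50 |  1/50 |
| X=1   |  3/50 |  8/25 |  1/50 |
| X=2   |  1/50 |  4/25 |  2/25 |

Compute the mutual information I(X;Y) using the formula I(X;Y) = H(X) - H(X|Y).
0.5041 bits

I(X;Y) = H(X) - H(X|Y)

Marginal of X (row sums):
  P(X=0) = 3/10 + 1/50 + 1/50 = 17/50
  P(X=1) = 3/50 + 8/25 + 1/50 = 2/5
  P(X=2) = 1/50 + 4/25 + 2/25 = 13/50
H(X) = -[(17/50)·log₂(17/50) + (2/5)·log₂(2/5) + (13/50)·log₂(13/50)]
  = 0.52917 + 0.52877 + 0.50529 = 1.56323 bits

Marginal of Y (column sums):
  P(Y=0) = 3/10 + 3/50 + 1/50 = 19/50
  P(Y=1) = 1/50 + 8/25 + 4/25 = 1/2
  P(Y=2) = 1/50 + 1/50 + 2/25 = 3/25
H(X|Y) = Σ_y P(y)·H(X|Y=y):
  Y=0: P(Y=0) = 19/50, P(X|Y=0) = (15/19, 3/19, 1/19) → H(X|Y=0) = 0.91328
  Y=1: P(Y=1) = 1/2, P(X|Y=1) = (1/25, 16/25, 8/25) → H(X|Y=1) = 1.12386
  Y=2: P(Y=2) = 3/25, P(X|Y=2) = (1/6, 1/6, 2/3) → H(X|Y=2) = 1.25163
H(X|Y) = (19/50)·0.91328 + (1/2)·1.12386 + (3/25)·1.25163 = 1.05917 bits

I(X;Y) = H(X) - H(X|Y) = 1.56323 - 1.05917 = 0.5041 bits

Cross-check via I(X;Y) = H(X) + H(Y) - H(X,Y): computing H(Y) from the column sums and H(X,Y) from the 9 cells in the same way gives H(Y) = 1.39752 bits and H(X,Y) = 2.45669 bits, so
I(X;Y) = 1.56323 + 1.39752 - 2.45669 = 0.5041 bits ✓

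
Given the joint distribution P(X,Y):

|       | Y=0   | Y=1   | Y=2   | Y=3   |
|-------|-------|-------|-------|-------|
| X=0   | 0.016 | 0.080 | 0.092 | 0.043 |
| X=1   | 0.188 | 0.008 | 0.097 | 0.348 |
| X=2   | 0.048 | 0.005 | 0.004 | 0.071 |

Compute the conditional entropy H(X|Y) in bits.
1.0231 bits

H(X|Y) = H(X,Y) - H(Y)

H(X,Y) = -Σ_{x,y} P(x,y) log₂ P(x,y). Per-cell terms -P(x,y)·log₂P(x,y):
  X=0: 0.09545, 0.29151, 0.31668, 0.19520
  X=1: 0.45330, 0.05573, 0.32649, 0.52995
  X=2: 0.21028, 0.03822, 0.03186, 0.27094
Sum of the 12 terms: H(X,Y) = 2.8156 bits

Marginal of Y (column sums):
  P(Y=0) = 0.016 + 0.188 + 0.048 = 0.252
  P(Y=1) = 0.080 + 0.008 + 0.005 = 0.093
  P(Y=2) = 0.092 + 0.097 + 0.004 = 0.193
  P(Y=3) = 0.043 + 0.348 + 0.071 = 0.462
H(Y) = -[0.252·log₂(0.252) + 0.093·log₂(0.093) + 0.193·log₂(0.193) + 0.462·log₂(0.462)]
  = 0.50110 + 0.31868 + 0.45805 + 0.51468 = 1.7925 bits

H(X|Y) = H(X,Y) - H(Y) = 2.8156 - 1.7925 = 1.0231 bits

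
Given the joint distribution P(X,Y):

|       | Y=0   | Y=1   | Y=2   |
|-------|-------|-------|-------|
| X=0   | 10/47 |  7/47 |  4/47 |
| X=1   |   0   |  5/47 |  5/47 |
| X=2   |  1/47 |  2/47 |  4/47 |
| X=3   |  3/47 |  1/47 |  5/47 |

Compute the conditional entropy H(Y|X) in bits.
1.3443 bits

H(Y|X) = H(X,Y) - H(X)

H(X,Y) = -Σ_{x,y} P(x,y) log₂ P(x,y). Per-cell terms -P(x,y)·log₂P(x,y):
  X=0: 0.475034, 0.409163, 0.302518
  X=1: 0.000000, 0.343900, 0.343900
  X=2: 0.118183, 0.193812, 0.302518
  X=3: 0.253380, 0.118183, 0.343900
  (cells with P = 0 contribute 0)
Sum of the 12 terms: H(X,Y) = 3.20449 bits

Marginal of X (row sums):
  P(X=0) = 10/47 + 7/47 + 4/47 = 21/47
  P(X=1) = 0 + 5/47 + 5/47 = 10/47
  P(X=2) = 1/47 + 2/47 + 4/47 = 7/47
  P(X=3) = 3/47 + 1/47 + 5/47 = 9/47
H(X) = -[(21/47)·log₂(21/47) + (10/47)·log₂(10/47) + (7/47)·log₂(7/47) + (9/47)·log₂(9/47)]
  = 0.519313 + 0.475034 + 0.409163 + 0.456638 = 1.86015 bits

H(Y|X) = H(X,Y) - H(X) = 3.20449 - 1.86015 = 1.3443 bits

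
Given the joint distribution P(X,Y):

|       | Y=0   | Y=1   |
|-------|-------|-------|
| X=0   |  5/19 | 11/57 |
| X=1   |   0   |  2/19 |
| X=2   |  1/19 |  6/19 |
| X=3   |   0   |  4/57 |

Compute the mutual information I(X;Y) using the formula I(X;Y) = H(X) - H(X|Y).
0.2334 bits

I(X;Y) = H(X) - H(X|Y)

Marginal of X (row sums):
  P(X=0) = 5/19 + 11/57 = 26/57
  P(X=1) = 0 + 2/19 = 2/19
  P(X=2) = 1/19 + 6/19 = 7/19
  P(X=3) = 0 + 4/57 = 4/57
H(X) = -[(26/57)·log₂(26/57) + (2/19)·log₂(2/19) + (7/19)·log₂(7/19) + (4/57)·log₂(4/57)]
  = 0.51656 + 0.34189 + 0.53074 + 0.26897 = 1.65816 bits

Marginal of Y (column sums):
  P(Y=0) = 5/19 + 0 + 1/19 + 0 = 6/19
  P(Y=1) = 11/57 + 2/19 + 6/19 + 4/57 = 13/19
H(X|Y) = Σ_y P(y)·H(X|Y=y):
  Y=0: P(Y=0) = 6/19, P(X|Y=0) = (5/6, 0, 1/6, 0) → H(X|Y=0) = 0.65002
  Y=1: P(Y=1) = 13/19, P(X|Y=1) = (11/39, 2/13, 6/13, 4/39) → H(X|Y=1) = 1.78227
H(X|Y) = (6/19)·0.65002 + (13/19)·1.78227 = 1.42472 bits

I(X;Y) = H(X) - H(X|Y) = 1.65816 - 1.42472 = 0.2334 bits

Cross-check via I(X;Y) = H(X) + H(Y) - H(X,Y): computing H(Y) from the column sums and H(X,Y) from the 8 cells in the same way gives H(Y) = 0.89974 bits and H(X,Y) = 2.32446 bits, so
I(X;Y) = 1.65816 + 0.89974 - 2.32446 = 0.2334 bits ✓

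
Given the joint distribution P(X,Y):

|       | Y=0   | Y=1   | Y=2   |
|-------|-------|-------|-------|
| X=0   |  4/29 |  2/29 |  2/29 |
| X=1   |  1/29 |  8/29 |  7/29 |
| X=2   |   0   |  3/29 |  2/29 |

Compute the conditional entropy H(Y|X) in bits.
1.2829 bits

H(Y|X) = H(X,Y) - H(X)

H(X,Y) = -Σ_{x,y} P(x,y) log₂ P(x,y). Per-cell terms -P(x,y)·log₂P(x,y):
  X=0: 0.394204, 0.266068, 0.266068
  X=1: 0.167517, 0.512546, 0.494979
  X=2: 0.000000, 0.338588, 0.266068
  (cells with P = 0 contribute 0)
Sum of the 9 terms: H(X,Y) = 2.70604 bits

Marginal of X (row sums):
  P(X=0) = 4/29 + 2/29 + 2/29 = 8/29
  P(X=1) = 1/29 + 8/29 + 7/29 = 16/29
  P(X=2) = 0 + 3/29 + 2/29 = 5/29
H(X) = -[(8/29)·log₂(8/29) + (16/29)·log₂(16/29) + (5/29)·log₂(5/29)]
  = 0.512546 + 0.473369 + 0.437251 = 1.42317 bits

H(Y|X) = H(X,Y) - H(X) = 2.70604 - 1.42317 = 1.2829 bits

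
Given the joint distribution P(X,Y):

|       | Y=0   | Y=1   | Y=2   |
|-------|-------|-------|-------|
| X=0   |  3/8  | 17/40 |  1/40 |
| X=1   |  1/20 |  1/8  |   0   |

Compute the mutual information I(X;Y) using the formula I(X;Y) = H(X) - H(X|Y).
0.0217 bits

I(X;Y) = H(X) - H(X|Y)

Marginal of X (row sums):
  P(X=0) = 3/8 + 17/40 + 1/40 = 33/40
  P(X=1) = 1/20 + 1/8 + 0 = 7/40
H(X) = -[(33/40)·log₂(33/40) + (7/40)·log₂(7/40)]
  = 0.22897 + 0.44005 = 0.66902 bits

Marginal of Y (column sums):
  P(Y=0) = 3/8 + 1/20 = 17/40
  P(Y=1) = 17/40 + 1/8 = 11/20
  P(Y=2) = 1/40 + 0 = 1/40
H(X|Y) = Σ_y P(y)·H(X|Y=y):
  Y=0: P(Y=0) = 17/40, P(X|Y=0) = (15/17, 2/17) → H(X|Y=0) = 0.52256
  Y=1: P(Y=1) = 11/20, P(X|Y=1) = (17/22, 5/22) → H(X|Y=1) = 0.77323
  Y=2: P(Y=2) = 1/40, P(X|Y=2) = (1, 0) → H(X|Y=2) = 0.00000
H(X|Y) = (17/40)·0.52256 + (11/20)·0.77323 + (1/40)·0.00000 = 0.64736 bits

I(X;Y) = H(X) - H(X|Y) = 0.66902 - 0.64736 = 0.0217 bits

Cross-check via I(X;Y) = H(X) + H(Y) - H(X,Y): computing H(Y) from the column sums and H(X,Y) from the 6 cells in the same way gives H(Y) = 1.13207 bits and H(X,Y) = 1.77943 bits, so
I(X;Y) = 0.66902 + 1.13207 - 1.77943 = 0.0217 bits ✓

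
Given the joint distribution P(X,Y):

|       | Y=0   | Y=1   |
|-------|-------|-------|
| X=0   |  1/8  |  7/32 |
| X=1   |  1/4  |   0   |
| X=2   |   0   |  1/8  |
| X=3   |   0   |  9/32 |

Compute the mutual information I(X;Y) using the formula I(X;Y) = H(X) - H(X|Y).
0.6294 bits

I(X;Y) = H(X) - H(X|Y)

Marginal of X (row sums):
  P(X=0) = 1/8 + 7/32 = 11/32
  P(X=1) = 1/4 + 0 = 1/4
  P(X=2) = 0 + 1/8 = 1/8
  P(X=3) = 0 + 9/32 = 9/32
H(X) = -[(11/32)·log₂(11/32) + (1/4)·log₂(1/4) + (1/8)·log₂(1/8) + (9/32)·log₂(9/32)]
  = 0.5296 + 0.5000 + 0.3750 + 0.5147 = 1.9193 bits

Marginal of Y (column sums):
  P(Y=0) = 1/8 + 1/4 + 0 + 0 = 3/8
  P(Y=1) = 7/32 + 0 + 1/8 + 9/32 = 5/8
H(X|Y) = Σ_y P(y)·H(X|Y=y):
  Y=0: P(Y=0) = 3/8, P(X|Y=0) = (1/3, 2/3, 0, 0) → H(X|Y=0) = 0.9183
  Y=1: P(Y=1) = 5/8, P(X|Y=1) = (7/20, 0, 1/5, 9/20) → H(X|Y=1) = 1.5129
H(X|Y) = (3/8)·0.9183 + (5/8)·1.5129 = 1.2899 bits

I(X;Y) = H(X) - H(X|Y) = 1.9193 - 1.2899 = 0.6294 bits

Cross-check via I(X;Y) = H(X) + H(Y) - H(X,Y): computing H(Y) from the column sums and H(X,Y) from the 8 cells in the same way gives H(Y) = 0.9544 bits and H(X,Y) = 2.2443 bits, so
I(X;Y) = 1.9193 + 0.9544 - 2.2443 = 0.6294 bits ✓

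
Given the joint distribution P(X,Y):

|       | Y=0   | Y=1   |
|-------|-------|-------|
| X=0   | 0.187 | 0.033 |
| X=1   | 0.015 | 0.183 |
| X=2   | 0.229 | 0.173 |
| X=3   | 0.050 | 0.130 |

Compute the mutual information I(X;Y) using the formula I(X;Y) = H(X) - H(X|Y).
0.2384 bits

I(X;Y) = H(X) - H(X|Y)

Marginal of X (row sums):
  P(X=0) = 0.187 + 0.033 = 0.220
  P(X=1) = 0.015 + 0.183 = 0.198
  P(X=2) = 0.229 + 0.173 = 0.402
  P(X=3) = 0.050 + 0.130 = 0.180
H(X) = -[0.220·log₂(0.220) + 0.198·log₂(0.198) + 0.402·log₂(0.402) + 0.180·log₂(0.180)]
  = 0.48057 + 0.46261 + 0.52852 + 0.44531 = 1.9170 bits

Marginal of Y (column sums):
  P(Y=0) = 0.187 + 0.015 + 0.229 + 0.050 = 0.481
  P(Y=1) = 0.033 + 0.183 + 0.173 + 0.130 = 0.519
H(X|Y) = Σ_y P(y)·H(X|Y=y):
  Y=0: P(Y=0) = 0.481, P(X|Y=0) = (187/481, 15/481, 229/481, 50/481) → H(X|Y=0) = 1.53517
  Y=1: P(Y=1) = 0.519, P(X|Y=1) = (11/173, 61/173, 1/3, 130/519) → H(X|Y=1) = 1.81162
H(X|Y) = 0.481·1.53517 + 0.519·1.81162 = 1.6786 bits

I(X;Y) = H(X) - H(X|Y) = 1.9170 - 1.6786 = 0.2384 bits

Cross-check via I(X;Y) = H(X) + H(Y) - H(X,Y): computing H(Y) from the column sums and H(X,Y) from the 8 cells in the same way gives H(Y) = 0.9990 bits and H(X,Y) = 2.6776 bits, so
I(X;Y) = 1.9170 + 0.9990 - 2.6776 = 0.2384 bits ✓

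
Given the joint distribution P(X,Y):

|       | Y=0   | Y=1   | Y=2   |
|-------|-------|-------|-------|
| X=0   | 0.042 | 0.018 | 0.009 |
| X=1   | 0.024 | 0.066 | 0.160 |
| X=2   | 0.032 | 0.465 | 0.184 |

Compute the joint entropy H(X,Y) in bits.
2.2905 bits

H(X,Y) = -Σ_{x,y} P(x,y) log₂ P(x,y). Per-cell terms -P(x,y)·log₂P(x,y):
  X=0: 0.1921, 0.1043, 0.0612
  X=1: 0.1291, 0.2588, 0.4230
  X=2: 0.1589, 0.5137, 0.4494
Sum of the 9 terms: H(X,Y) = 2.2905 bits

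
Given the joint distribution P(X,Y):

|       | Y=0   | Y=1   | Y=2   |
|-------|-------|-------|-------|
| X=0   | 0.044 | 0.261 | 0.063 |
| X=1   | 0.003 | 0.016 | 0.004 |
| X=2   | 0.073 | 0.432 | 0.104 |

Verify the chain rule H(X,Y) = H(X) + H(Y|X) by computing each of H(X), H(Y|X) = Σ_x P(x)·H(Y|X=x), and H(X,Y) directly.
H(X) = 1.0916 bits, H(Y|X) = 1.1545 bits, H(X,Y) = 2.2461 bits

Marginal of X (row sums):
  P(X=0) = 0.044 + 0.261 + 0.063 = 0.368
  P(X=1) = 0.003 + 0.016 + 0.004 = 0.023
  P(X=2) = 0.073 + 0.432 + 0.104 = 0.609
H(X) = -[0.368·log₂(0.368) + 0.023·log₂(0.023) + 0.609·log₂(0.609)]
  = 0.530738 + 0.125171 + 0.435731 = 1.0916 bits

H(Y|X) = Σ_x P(x)·H(Y|X=x):
  X=0: P(X=0) = 0.368, P(Y|X=0) = (11/92, 261/368, 63/368) → H(Y|X=0) = 1.153814
  X=1: P(X=1) = 0.023, P(Y|X=1) = (3/23, 16/23, 4/23) → H(Y|X=1) = 1.186393
  X=2: P(X=2) = 0.609, P(Y|X=2) = (73/609, 144/203, 104/609) → H(Y|X=2) = 1.153723
H(Y|X) = 0.368·1.153814 + 0.023·1.186393 + 0.609·1.153723 = 1.1545 bits

H(X,Y) = -Σ_{x,y} P(x,y) log₂ P(x,y). Per-cell terms -P(x,y)·log₂P(x,y):
  X=0: 0.198280, 0.505786, 0.251276
  X=1: 0.025142, 0.095453, 0.031863
  X=2: 0.275645, 0.523107, 0.339596
Sum of the 9 terms: H(X,Y) = 2.2461 bits

Chain rule check:
  H(X) + H(Y|X) = 1.0916 + 1.1545 = 2.2461 bits
  H(X,Y) = 2.2461 bits
✓ Chain rule verified.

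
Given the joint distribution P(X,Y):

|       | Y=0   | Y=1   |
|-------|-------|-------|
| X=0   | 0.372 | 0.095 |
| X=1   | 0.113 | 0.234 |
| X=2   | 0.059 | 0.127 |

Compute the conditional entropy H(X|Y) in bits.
1.3237 bits

H(X|Y) = H(X,Y) - H(Y)

H(X,Y) = -Σ_{x,y} P(x,y) log₂ P(x,y). Per-cell terms -P(x,y)·log₂P(x,y):
  X=0: 0.5307, 0.3226
  X=1: 0.3555, 0.4903
  X=2: 0.2409, 0.3781
Sum of the 6 terms: H(X,Y) = 2.3181 bits

Marginal of Y (column sums):
  P(Y=0) = 0.372 + 0.113 + 0.059 = 0.544
  P(Y=1) = 0.095 + 0.234 + 0.127 = 0.456
H(Y) = -[0.544·log₂(0.544) + 0.456·log₂(0.456)]
  = 0.4778 + 0.5166 = 0.9944 bits

H(X|Y) = H(X,Y) - H(Y) = 2.3181 - 0.9944 = 1.3237 bits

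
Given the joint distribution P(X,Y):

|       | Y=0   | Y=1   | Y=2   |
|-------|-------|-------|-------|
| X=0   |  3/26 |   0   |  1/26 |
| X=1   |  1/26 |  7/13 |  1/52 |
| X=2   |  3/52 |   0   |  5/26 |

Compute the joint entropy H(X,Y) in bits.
2.0064 bits

H(X,Y) = -Σ_{x,y} P(x,y) log₂ P(x,y). Per-cell terms -P(x,y)·log₂P(x,y):
  X=0: 0.3595, 0.0000, 0.1808
  X=1: 0.1808, 0.4809, 0.1096
  X=2: 0.2374, 0.0000, 0.4574
  (cells with P = 0 contribute 0)
Sum of the 9 terms: H(X,Y) = 2.0064 bits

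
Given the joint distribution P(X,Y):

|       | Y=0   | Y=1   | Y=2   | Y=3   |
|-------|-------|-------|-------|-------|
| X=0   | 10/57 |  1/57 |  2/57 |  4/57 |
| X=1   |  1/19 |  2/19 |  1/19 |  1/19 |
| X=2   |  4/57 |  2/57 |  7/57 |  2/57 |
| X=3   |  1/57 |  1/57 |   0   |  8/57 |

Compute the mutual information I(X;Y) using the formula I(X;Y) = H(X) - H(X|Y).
0.3583 bits

I(X;Y) = H(X) - H(X|Y)

Marginal of X (row sums):
  P(X=0) = 10/57 + 1/57 + 2/57 + 4/57 = 17/57
  P(X=1) = 1/19 + 2/19 + 1/19 + 1/19 = 5/19
  P(X=2) = 4/57 + 2/57 + 7/57 + 2/57 = 5/19
  P(X=3) = 1/57 + 1/57 + 0 + 8/57 = 10/57
H(X) = -[(17/57)·log₂(17/57) + (5/19)·log₂(5/19) + (5/19)·log₂(5/19) + (10/57)·log₂(10/57)]
  = 0.52057 + 0.50684 + 0.50684 + 0.44052 = 1.9748 bits

Marginal of Y (column sums):
  P(Y=0) = 10/57 + 1/19 + 4/57 + 1/57 = 6/19
  P(Y=1) = 1/57 + 2/19 + 2/57 + 1/57 = 10/57
  P(Y=2) = 2/57 + 1/19 + 7/57 + 0 = 4/19
  P(Y=3) = 4/57 + 1/19 + 2/57 + 8/57 = 17/57
H(X|Y) = Σ_y P(y)·H(X|Y=y):
  Y=0: P(Y=0) = 6/19, P(X|Y=0) = (5/9, 1/6, 2/9, 1/18) → H(X|Y=0) = 1.61580
  Y=1: P(Y=1) = 10/57, P(X|Y=1) = (1/10, 3/5, 1/5, 1/10) → H(X|Y=1) = 1.57095
  Y=2: P(Y=2) = 4/19, P(X|Y=2) = (1/6, 1/4, 7/12, 0) → H(X|Y=2) = 1.38443
  Y=3: P(Y=3) = 17/57, P(X|Y=3) = (4/17, 3/17, 2/17, 8/17) → H(X|Y=3) = 1.80776
H(X|Y) = (6/19)·1.61580 + (10/57)·1.57095 + (4/19)·1.38443 + (17/57)·1.80776 = 1.6165 bits

I(X;Y) = H(X) - H(X|Y) = 1.9748 - 1.6165 = 0.3583 bits

Cross-check via I(X;Y) = H(X) + H(Y) - H(X,Y): computing H(Y) from the column sums and H(X,Y) from the 16 cells in the same way gives H(Y) = 1.9595 bits and H(X,Y) = 3.5760 bits, so
I(X;Y) = 1.9748 + 1.9595 - 3.5760 = 0.3583 bits ✓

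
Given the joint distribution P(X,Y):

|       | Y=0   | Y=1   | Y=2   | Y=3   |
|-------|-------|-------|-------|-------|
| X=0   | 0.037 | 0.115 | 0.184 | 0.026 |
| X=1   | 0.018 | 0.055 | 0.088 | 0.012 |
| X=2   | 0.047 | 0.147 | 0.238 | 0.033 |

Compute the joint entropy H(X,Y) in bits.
3.1099 bits

H(X,Y) = -Σ_{x,y} P(x,y) log₂ P(x,y). Per-cell terms -P(x,y)·log₂P(x,y):
  X=0: 0.1760, 0.3588, 0.4494, 0.1369
  X=1: 0.1043, 0.2301, 0.3086, 0.0766
  X=2: 0.2073, 0.4066, 0.4929, 0.1624
Sum of the 12 terms: H(X,Y) = 3.1099 bits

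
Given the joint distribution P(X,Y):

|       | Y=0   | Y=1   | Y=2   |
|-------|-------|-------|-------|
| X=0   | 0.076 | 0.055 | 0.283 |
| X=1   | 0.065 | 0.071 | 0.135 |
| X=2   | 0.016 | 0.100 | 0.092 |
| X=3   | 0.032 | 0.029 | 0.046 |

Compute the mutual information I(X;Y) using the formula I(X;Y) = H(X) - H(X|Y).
0.0802 bits

I(X;Y) = H(X) - H(X|Y)

Marginal of X (row sums):
  P(X=0) = 0.076 + 0.055 + 0.283 = 0.414
  P(X=1) = 0.065 + 0.071 + 0.135 = 0.271
  P(X=2) = 0.016 + 0.100 + 0.092 = 0.208
  P(X=3) = 0.032 + 0.029 + 0.046 = 0.107
H(X) = -[0.414·log₂(0.414) + 0.271·log₂(0.271) + 0.208·log₂(0.208) + 0.107·log₂(0.107)]
  = 0.52673 + 0.51047 + 0.47119 + 0.34500 = 1.85339 bits

Marginal of Y (column sums):
  P(Y=0) = 0.076 + 0.065 + 0.016 + 0.032 = 0.189
  P(Y=1) = 0.055 + 0.071 + 0.100 + 0.029 = 0.255
  P(Y=2) = 0.283 + 0.135 + 0.092 + 0.046 = 0.556
H(X|Y) = Σ_y P(y)·H(X|Y=y):
  Y=0: P(Y=0) = 0.189, P(X|Y=0) = (76/189, 65/189, 16/189, 32/189) → H(X|Y=0) = 1.79348
  Y=1: P(Y=1) = 0.255, P(X|Y=1) = (11/51, 71/255, 20/51, 29/255) → H(X|Y=1) = 1.87720
  Y=2: P(Y=2) = 0.556, P(X|Y=2) = (283/556, 135/556, 23/139, 23/278) → H(X|Y=2) = 1.71865
H(X|Y) = 0.189·1.79348 + 0.255·1.87720 + 0.556·1.71865 = 1.77322 bits

I(X;Y) = H(X) - H(X|Y) = 1.85339 - 1.77322 = 0.0802 bits

Cross-check via I(X;Y) = H(X) + H(Y) - H(X,Y): computing H(Y) from the column sums and H(X,Y) from the 12 cells in the same way gives H(Y) = 1.42783 bits and H(X,Y) = 3.20105 bits, so
I(X;Y) = 1.85339 + 1.42783 - 3.20105 = 0.0802 bits ✓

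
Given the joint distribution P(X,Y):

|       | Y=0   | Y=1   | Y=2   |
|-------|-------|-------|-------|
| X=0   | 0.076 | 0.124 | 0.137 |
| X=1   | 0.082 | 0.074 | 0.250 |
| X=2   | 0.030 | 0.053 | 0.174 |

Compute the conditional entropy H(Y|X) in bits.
1.3775 bits

H(Y|X) = H(X,Y) - H(X)

H(X,Y) = -Σ_{x,y} P(x,y) log₂ P(x,y). Per-cell terms -P(x,y)·log₂P(x,y):
  X=0: 0.282557, 0.373437, 0.392882
  X=1: 0.295875, 0.277968, 0.500000
  X=2: 0.151767, 0.224607, 0.438974
Sum of the 9 terms: H(X,Y) = 2.93807 bits

Marginal of X (row sums):
  P(X=0) = 0.076 + 0.124 + 0.137 = 0.337
  P(X=1) = 0.082 + 0.074 + 0.250 = 0.406
  P(X=2) = 0.030 + 0.053 + 0.174 = 0.257
H(X) = -[0.337·log₂(0.337) + 0.406·log₂(0.406) + 0.257·log₂(0.257)]
  = 0.528813 + 0.527982 + 0.503761 = 1.56056 bits

H(Y|X) = H(X,Y) - H(X) = 2.93807 - 1.56056 = 1.3775 bits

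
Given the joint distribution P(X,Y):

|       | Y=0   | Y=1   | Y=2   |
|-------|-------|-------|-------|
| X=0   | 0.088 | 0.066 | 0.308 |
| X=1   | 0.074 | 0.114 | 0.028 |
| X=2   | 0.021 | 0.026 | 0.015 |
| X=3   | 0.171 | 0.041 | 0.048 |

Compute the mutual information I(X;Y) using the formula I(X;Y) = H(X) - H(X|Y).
0.2538 bits

I(X;Y) = H(X) - H(X|Y)

Marginal of X (row sums):
  P(X=0) = 0.088 + 0.066 + 0.308 = 0.462
  P(X=1) = 0.074 + 0.114 + 0.028 = 0.216
  P(X=2) = 0.021 + 0.026 + 0.015 = 0.062
  P(X=3) = 0.171 + 0.041 + 0.048 = 0.260
H(X) = -[0.462·log₂(0.462) + 0.216·log₂(0.216) + 0.062·log₂(0.062) + 0.260·log₂(0.260)]
  = 0.51468 + 0.47755 + 0.24872 + 0.50529 = 1.74624 bits

Marginal of Y (column sums):
  P(Y=0) = 0.088 + 0.074 + 0.021 + 0.171 = 0.354
  P(Y=1) = 0.066 + 0.114 + 0.026 + 0.041 = 0.247
  P(Y=2) = 0.308 + 0.028 + 0.015 + 0.048 = 0.399
H(X|Y) = Σ_y P(y)·H(X|Y=y):
  Y=0: P(Y=0) = 0.354, P(X|Y=0) = (44/177, 37/177, 7/118, 57/118) → H(X|Y=0) = 1.72009
  Y=1: P(Y=1) = 0.247, P(X|Y=1) = (66/247, 6/13, 2/19, 41/247) → H(X|Y=1) = 1.79553
  Y=2: P(Y=2) = 0.399, P(X|Y=2) = (44/57, 4/57, 5/133, 16/133) → H(X|Y=2) = 1.10276
H(X|Y) = 0.354·1.72009 + 0.247·1.79553 + 0.399·1.10276 = 1.49241 bits

I(X;Y) = H(X) - H(X|Y) = 1.74624 - 1.49241 = 0.2538 bits

Cross-check via I(X;Y) = H(X) + H(Y) - H(X,Y): computing H(Y) from the column sums and H(X,Y) from the 12 cells in the same way gives H(Y) = 1.55755 bits and H(X,Y) = 3.04996 bits, so
I(X;Y) = 1.74624 + 1.55755 - 3.04996 = 0.2538 bits ✓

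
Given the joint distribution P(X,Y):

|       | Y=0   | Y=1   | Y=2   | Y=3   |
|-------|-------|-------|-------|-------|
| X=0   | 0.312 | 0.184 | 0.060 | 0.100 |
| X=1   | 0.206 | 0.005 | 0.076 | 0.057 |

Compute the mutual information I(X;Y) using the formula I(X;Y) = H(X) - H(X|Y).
0.1100 bits

I(X;Y) = H(X) - H(X|Y)

Marginal of X (row sums):
  P(X=0) = 0.312 + 0.184 + 0.060 + 0.100 = 0.656
  P(X=1) = 0.206 + 0.005 + 0.076 + 0.057 = 0.344
H(X) = -[0.656·log₂(0.656) + 0.344·log₂(0.344)]
  = 0.3990 + 0.5296 = 0.9286 bits

Marginal of Y (column sums):
  P(Y=0) = 0.312 + 0.206 = 0.518
  P(Y=1) = 0.184 + 0.005 = 0.189
  P(Y=2) = 0.060 + 0.076 = 0.136
  P(Y=3) = 0.100 + 0.057 = 0.157
H(X|Y) = Σ_y P(y)·H(X|Y=y):
  Y=0: P(Y=0) = 0.518, P(X|Y=0) = (156/259, 103/259) → H(X|Y=0) = 0.9696
  Y=1: P(Y=1) = 0.189, P(X|Y=1) = (184/189, 5/189) → H(X|Y=1) = 0.1763
  Y=2: P(Y=2) = 0.136, P(X|Y=2) = (15/34, 19/34) → H(X|Y=2) = 0.9900
  Y=3: P(Y=3) = 0.157, P(X|Y=3) = (100/157, 57/157) → H(X|Y=3) = 0.9452
H(X|Y) = 0.518·0.9696 + 0.189·0.1763 + 0.136·0.9900 + 0.157·0.9452 = 0.8186 bits

I(X;Y) = H(X) - H(X|Y) = 0.9286 - 0.8186 = 0.1100 bits

Cross-check via I(X;Y) = H(X) + H(Y) - H(X,Y): computing H(Y) from the column sums and H(X,Y) from the 8 cells in the same way gives H(Y) = 1.7567 bits and H(X,Y) = 2.5753 bits, so
I(X;Y) = 0.9286 + 1.7567 - 2.5753 = 0.1100 bits ✓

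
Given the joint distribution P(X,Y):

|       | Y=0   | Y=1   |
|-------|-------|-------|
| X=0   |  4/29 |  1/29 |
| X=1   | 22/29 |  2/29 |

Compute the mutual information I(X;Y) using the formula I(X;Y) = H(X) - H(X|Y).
0.0129 bits

I(X;Y) = H(X) - H(X|Y)

Marginal of X (row sums):
  P(X=0) = 4/29 + 1/29 = 5/29
  P(X=1) = 22/29 + 2/29 = 24/29
H(X) = -[(5/29)·log₂(5/29) + (24/29)·log₂(24/29)]
  = 0.4373 + 0.2259 = 0.6632 bits

Marginal of Y (column sums):
  P(Y=0) = 4/29 + 22/29 = 26/29
  P(Y=1) = 1/29 + 2/29 = 3/29
H(X|Y) = Σ_y P(y)·H(X|Y=y):
  Y=0: P(Y=0) = 26/29, P(X|Y=0) = (2/13, 11/13) → H(X|Y=0) = 0.6194
  Y=1: P(Y=1) = 3/29, P(X|Y=1) = (1/3, 2/3) → H(X|Y=1) = 0.9183
H(X|Y) = (26/29)·0.6194 + (3/29)·0.9183 = 0.6503 bits

I(X;Y) = H(X) - H(X|Y) = 0.6632 - 0.6503 = 0.0129 bits

Cross-check via I(X;Y) = H(X) + H(Y) - H(X,Y): computing H(Y) from the column sums and H(X,Y) from the 4 cells in the same way gives H(Y) = 0.4798 bits and H(X,Y) = 1.1301 bits, so
I(X;Y) = 0.6632 + 0.4798 - 1.1301 = 0.0129 bits ✓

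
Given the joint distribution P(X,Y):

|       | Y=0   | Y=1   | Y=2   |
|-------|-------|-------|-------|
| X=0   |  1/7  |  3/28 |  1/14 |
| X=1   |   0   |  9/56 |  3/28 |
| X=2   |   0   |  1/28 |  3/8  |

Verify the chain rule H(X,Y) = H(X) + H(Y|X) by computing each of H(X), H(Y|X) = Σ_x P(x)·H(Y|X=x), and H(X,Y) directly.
H(X) = 1.5626 bits, H(Y|X) = 0.9271 bits, H(X,Y) = 2.4897 bits

Marginal of X (row sums):
  P(X=0) = 1/7 + 3/28 + 1/14 = 9/28
  P(X=1) = 0 + 9/56 + 3/28 = 15/56
  P(X=2) = 0 + 1/28 + 3/8 = 23/56
H(X) = -[(9/28)·log₂(9/28) + (15/56)·log₂(15/56) + (23/56)·log₂(23/56)]
  = 0.52632 + 0.50905 + 0.52727 = 1.5626 bits

H(Y|X) = Σ_x P(x)·H(Y|X=x):
  X=0: P(X=0) = 9/28, P(Y|X=0) = (4/9, 1/3, 2/9) → H(Y|X=0) = 1.53049
  X=1: P(X=1) = 15/56, P(Y|X=1) = (0, 3/5, 2/5) → H(Y|X=1) = 0.97095
  X=2: P(X=2) = 23/56, P(Y|X=2) = (0, 2/23, 21/23) → H(Y|X=2) = 0.42623
H(Y|X) = (9/28)·1.53049 + (15/56)·0.97095 + (23/56)·0.42623 = 0.9271 bits

H(X,Y) = -Σ_{x,y} P(x,y) log₂ P(x,y). Per-cell terms -P(x,y)·log₂P(x,y):
  X=0: 0.40105, 0.34526, 0.27195
  X=1: 0.00000, 0.42387, 0.34526
  X=2: 0.00000, 0.17169, 0.53064
  (cells with P = 0 contribute 0)
Sum of the 9 terms: H(X,Y) = 2.4897 bits

Chain rule check:
  H(X) + H(Y|X) = 1.5626 + 0.9271 = 2.4897 bits
  H(X,Y) = 2.4897 bits
✓ Chain rule verified.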